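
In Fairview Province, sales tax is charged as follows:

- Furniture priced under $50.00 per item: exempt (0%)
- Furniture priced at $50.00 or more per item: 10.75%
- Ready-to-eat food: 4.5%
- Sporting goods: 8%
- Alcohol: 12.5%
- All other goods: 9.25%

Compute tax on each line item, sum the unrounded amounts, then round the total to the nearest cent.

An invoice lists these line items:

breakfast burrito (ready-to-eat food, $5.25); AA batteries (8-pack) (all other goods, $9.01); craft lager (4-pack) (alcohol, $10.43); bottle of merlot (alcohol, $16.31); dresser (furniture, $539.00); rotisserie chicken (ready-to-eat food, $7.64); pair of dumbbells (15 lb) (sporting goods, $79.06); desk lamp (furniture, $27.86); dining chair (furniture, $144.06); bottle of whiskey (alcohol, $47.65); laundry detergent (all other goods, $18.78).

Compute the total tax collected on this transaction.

Breakfast burrito $5.25: ready-to-eat food → 4.5% → $0.23625
AA batteries (8-pack) $9.01: all other goods → 9.25% → $0.833425
Craft lager (4-pack) $10.43: alcohol → 12.5% → $1.30375
Bottle of merlot $16.31: alcohol → 12.5% → $2.03875
Dresser $539.00: furniture, $50.00 or more → 10.75% → $57.9425
Rotisserie chicken $7.64: ready-to-eat food → 4.5% → $0.3438
Pair of dumbbells (15 lb) $79.06: sporting goods → 8% → $6.3248
Desk lamp $27.86: furniture, under $50.00 → 0% → $0.00
Dining chair $144.06: furniture, $50.00 or more → 10.75% → $15.48645
Bottle of whiskey $47.65: alcohol → 12.5% → $5.95625
Laundry detergent $18.78: all other goods → 9.25% → $1.73715
Unrounded tax sum = $92.203125 → $92.20

$92.20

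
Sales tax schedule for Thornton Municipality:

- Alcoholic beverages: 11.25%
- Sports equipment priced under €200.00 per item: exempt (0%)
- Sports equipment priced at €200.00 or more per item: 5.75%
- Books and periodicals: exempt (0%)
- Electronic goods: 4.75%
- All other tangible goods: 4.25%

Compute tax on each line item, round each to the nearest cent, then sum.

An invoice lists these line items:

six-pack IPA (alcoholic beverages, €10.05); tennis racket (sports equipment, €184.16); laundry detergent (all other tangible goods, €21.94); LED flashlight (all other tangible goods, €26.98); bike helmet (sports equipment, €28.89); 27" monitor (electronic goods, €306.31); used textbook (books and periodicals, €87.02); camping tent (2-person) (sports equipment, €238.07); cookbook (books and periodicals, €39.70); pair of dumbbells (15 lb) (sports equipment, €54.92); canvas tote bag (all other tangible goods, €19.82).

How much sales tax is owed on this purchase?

€32.29

Six-pack IPA €10.05: alcoholic beverages → 11.25% → €1.13
Tennis racket €184.16: sports equipment, under €200.00 → 0% → €0.00
Laundry detergent €21.94: all other tangible goods → 4.25% → €0.93
LED flashlight €26.98: all other tangible goods → 4.25% → €1.15
Bike helmet €28.89: sports equipment, under €200.00 → 0% → €0.00
27" monitor €306.31: electronic goods → 4.75% → €14.55
Used textbook €87.02: books and periodicals → 0% → €0.00
Camping tent (2-person) €238.07: sports equipment, €200.00 or more → 5.75% → €13.69
Cookbook €39.70: books and periodicals → 0% → €0.00
Pair of dumbbells (15 lb) €54.92: sports equipment, under €200.00 → 0% → €0.00
Canvas tote bag €19.82: all other tangible goods → 4.25% → €0.84
Total tax = €1.13 + €0.93 + €1.15 + €14.55 + €13.69 + €0.84 = €32.29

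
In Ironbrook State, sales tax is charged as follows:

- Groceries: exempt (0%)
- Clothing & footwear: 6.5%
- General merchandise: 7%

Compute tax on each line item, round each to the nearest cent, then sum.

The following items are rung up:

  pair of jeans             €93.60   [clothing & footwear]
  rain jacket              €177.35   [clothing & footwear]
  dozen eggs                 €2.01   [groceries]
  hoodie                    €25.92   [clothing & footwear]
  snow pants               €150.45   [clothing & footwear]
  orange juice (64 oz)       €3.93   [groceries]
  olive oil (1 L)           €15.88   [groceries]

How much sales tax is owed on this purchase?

€29.07

Pair of jeans €93.60: clothing & footwear → 6.5% → €6.08
Rain jacket €177.35: clothing & footwear → 6.5% → €11.53
Dozen eggs €2.01: groceries → 0% → €0.00
Hoodie €25.92: clothing & footwear → 6.5% → €1.68
Snow pants €150.45: clothing & footwear → 6.5% → €9.78
Orange juice (64 oz) €3.93: groceries → 0% → €0.00
Olive oil (1 L) €15.88: groceries → 0% → €0.00
Total tax = €6.08 + €11.53 + €1.68 + €9.78 = €29.07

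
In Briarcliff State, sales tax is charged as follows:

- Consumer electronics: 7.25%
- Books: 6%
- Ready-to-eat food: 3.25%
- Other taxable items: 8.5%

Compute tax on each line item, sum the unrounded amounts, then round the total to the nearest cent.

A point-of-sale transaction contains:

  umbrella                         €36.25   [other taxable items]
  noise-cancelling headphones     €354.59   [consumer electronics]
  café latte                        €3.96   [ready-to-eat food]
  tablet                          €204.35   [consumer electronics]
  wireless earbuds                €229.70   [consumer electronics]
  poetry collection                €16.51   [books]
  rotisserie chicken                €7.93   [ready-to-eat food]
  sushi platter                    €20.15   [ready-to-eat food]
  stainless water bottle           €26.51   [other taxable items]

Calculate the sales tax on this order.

Umbrella €36.25: other taxable items → 8.5% → €3.08125
Noise-cancelling headphones €354.59: consumer electronics → 7.25% → €25.707775
Café latte €3.96: ready-to-eat food → 3.25% → €0.1287
Tablet €204.35: consumer electronics → 7.25% → €14.815375
Wireless earbuds €229.70: consumer electronics → 7.25% → €16.65325
Poetry collection €16.51: books → 6% → €0.9906
Rotisserie chicken €7.93: ready-to-eat food → 3.25% → €0.257725
Sushi platter €20.15: ready-to-eat food → 3.25% → €0.654875
Stainless water bottle €26.51: other taxable items → 8.5% → €2.25335
Unrounded tax sum = €64.5429 → €64.54

€64.54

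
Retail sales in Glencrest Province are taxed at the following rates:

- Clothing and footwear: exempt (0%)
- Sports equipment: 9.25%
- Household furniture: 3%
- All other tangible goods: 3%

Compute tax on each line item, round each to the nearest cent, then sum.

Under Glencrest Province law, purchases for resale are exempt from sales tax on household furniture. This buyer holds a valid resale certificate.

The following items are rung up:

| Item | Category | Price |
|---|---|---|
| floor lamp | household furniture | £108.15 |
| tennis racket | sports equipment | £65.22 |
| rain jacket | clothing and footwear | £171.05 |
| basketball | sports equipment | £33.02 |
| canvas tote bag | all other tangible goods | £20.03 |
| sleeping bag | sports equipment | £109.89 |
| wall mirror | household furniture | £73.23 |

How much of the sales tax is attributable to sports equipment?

£19.24

Tennis racket £65.22: sports equipment → 9.25% → £6.03
Basketball £33.02: sports equipment → 9.25% → £3.05
Sleeping bag £109.89: sports equipment → 9.25% → £10.16
Tax on sports equipment = £6.03 + £3.05 + £10.16 = £19.24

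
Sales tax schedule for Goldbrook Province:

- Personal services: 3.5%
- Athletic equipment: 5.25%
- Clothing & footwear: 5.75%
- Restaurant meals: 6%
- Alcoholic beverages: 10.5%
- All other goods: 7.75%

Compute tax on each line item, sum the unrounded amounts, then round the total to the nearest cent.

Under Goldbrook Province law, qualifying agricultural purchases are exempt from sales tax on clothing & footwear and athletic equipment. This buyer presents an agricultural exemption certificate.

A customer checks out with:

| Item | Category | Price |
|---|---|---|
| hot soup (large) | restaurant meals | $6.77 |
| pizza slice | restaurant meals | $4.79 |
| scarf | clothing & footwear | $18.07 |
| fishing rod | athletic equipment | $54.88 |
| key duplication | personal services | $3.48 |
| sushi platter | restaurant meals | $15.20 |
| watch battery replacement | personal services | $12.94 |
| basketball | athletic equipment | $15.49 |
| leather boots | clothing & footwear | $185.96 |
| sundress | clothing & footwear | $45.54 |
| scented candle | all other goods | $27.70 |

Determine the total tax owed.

Hot soup (large) $6.77: restaurant meals → 6% → $0.4062
Pizza slice $4.79: restaurant meals → 6% → $0.2874
Scarf $18.07: clothing & footwear, buyer-exempt → 0% → $0.00
Fishing rod $54.88: athletic equipment, buyer-exempt → 0% → $0.00
Key duplication $3.48: personal services → 3.5% → $0.1218
Sushi platter $15.20: restaurant meals → 6% → $0.912
Watch battery replacement $12.94: personal services → 3.5% → $0.4529
Basketball $15.49: athletic equipment, buyer-exempt → 0% → $0.00
Leather boots $185.96: clothing & footwear, buyer-exempt → 0% → $0.00
Sundress $45.54: clothing & footwear, buyer-exempt → 0% → $0.00
Scented candle $27.70: all other goods → 7.75% → $2.14675
Unrounded tax sum = $4.32705 → $4.33

$4.33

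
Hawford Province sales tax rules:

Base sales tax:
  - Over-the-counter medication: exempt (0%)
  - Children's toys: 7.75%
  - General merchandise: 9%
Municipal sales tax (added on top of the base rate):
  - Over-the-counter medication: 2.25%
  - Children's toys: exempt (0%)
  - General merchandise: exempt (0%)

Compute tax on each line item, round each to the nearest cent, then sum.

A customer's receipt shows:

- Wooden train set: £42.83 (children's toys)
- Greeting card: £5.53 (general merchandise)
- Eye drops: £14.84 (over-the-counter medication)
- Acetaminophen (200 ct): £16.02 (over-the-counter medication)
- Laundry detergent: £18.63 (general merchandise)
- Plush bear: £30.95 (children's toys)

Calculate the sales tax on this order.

£8.59

Wooden train set £42.83: children's toys → 7.75% + 0% municipal = 7.75% → £3.32
Greeting card £5.53: general merchandise → 9% + 0% municipal = 9% → £0.50
Eye drops £14.84: over-the-counter medication → 0% + 2.25% municipal = 2.25% → £0.33
Acetaminophen (200 ct) £16.02: over-the-counter medication → 0% + 2.25% municipal = 2.25% → £0.36
Laundry detergent £18.63: general merchandise → 9% + 0% municipal = 9% → £1.68
Plush bear £30.95: children's toys → 7.75% + 0% municipal = 7.75% → £2.40
Total tax = £3.32 + £0.50 + £0.33 + £0.36 + £1.68 + £2.40 = £8.59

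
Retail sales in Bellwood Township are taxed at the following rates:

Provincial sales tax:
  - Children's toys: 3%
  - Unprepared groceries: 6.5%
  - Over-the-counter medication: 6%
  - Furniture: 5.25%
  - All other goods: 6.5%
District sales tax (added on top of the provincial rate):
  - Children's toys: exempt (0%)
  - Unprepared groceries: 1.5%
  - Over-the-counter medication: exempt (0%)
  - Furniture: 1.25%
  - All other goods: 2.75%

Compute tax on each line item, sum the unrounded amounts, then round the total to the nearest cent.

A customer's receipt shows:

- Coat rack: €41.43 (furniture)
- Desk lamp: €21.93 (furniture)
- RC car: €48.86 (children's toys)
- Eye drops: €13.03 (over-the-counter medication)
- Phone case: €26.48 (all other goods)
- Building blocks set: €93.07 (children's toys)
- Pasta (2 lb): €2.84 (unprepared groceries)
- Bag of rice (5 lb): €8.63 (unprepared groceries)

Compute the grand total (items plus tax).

€268.80

Coat rack €41.43: furniture → 5.25% + 1.25% district = 6.5% → €2.69295
Desk lamp €21.93: furniture → 5.25% + 1.25% district = 6.5% → €1.42545
RC car €48.86: children's toys → 3% + 0% district = 3% → €1.4658
Eye drops €13.03: over-the-counter medication → 6% + 0% district = 6% → €0.7818
Phone case €26.48: all other goods → 6.5% + 2.75% district = 9.25% → €2.4494
Building blocks set €93.07: children's toys → 3% + 0% district = 3% → €2.7921
Pasta (2 lb) €2.84: unprepared groceries → 6.5% + 1.5% district = 8% → €0.2272
Bag of rice (5 lb) €8.63: unprepared groceries → 6.5% + 1.5% district = 8% → €0.6904
Subtotal = €256.27; unrounded tax = €12.5251 → €12.53; total due = €268.80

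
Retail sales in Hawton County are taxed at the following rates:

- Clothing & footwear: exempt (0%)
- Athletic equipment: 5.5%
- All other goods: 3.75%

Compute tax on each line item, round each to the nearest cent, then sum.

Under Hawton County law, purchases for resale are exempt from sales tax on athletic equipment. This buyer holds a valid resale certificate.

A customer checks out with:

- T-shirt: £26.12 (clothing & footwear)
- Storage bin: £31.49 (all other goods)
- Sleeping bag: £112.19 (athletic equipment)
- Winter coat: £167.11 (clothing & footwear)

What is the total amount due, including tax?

T-shirt £26.12: clothing & footwear → 0% → £0.00
Storage bin £31.49: all other goods → 3.75% → £1.18
Sleeping bag £112.19: athletic equipment, buyer-exempt → 0% → £0.00
Winter coat £167.11: clothing & footwear → 0% → £0.00
Subtotal = £336.91; tax = £1.18; total due = £338.09

£338.09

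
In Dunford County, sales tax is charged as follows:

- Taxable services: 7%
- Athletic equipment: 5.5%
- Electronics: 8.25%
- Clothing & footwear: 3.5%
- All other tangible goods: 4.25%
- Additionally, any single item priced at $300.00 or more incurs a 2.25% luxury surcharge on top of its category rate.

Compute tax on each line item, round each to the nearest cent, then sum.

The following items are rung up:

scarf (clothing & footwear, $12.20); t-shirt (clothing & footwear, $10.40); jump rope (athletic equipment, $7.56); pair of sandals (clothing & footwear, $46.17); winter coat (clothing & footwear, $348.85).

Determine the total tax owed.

Scarf $12.20: clothing & footwear → 3.5% → $0.43
T-shirt $10.40: clothing & footwear → 3.5% → $0.36
Jump rope $7.56: athletic equipment → 5.5% → $0.42
Pair of sandals $46.17: clothing & footwear → 3.5% → $1.62
Winter coat $348.85: clothing & footwear → 3.5% + 2.25% surcharge = 5.75% → $20.06
Total tax = $0.43 + $0.36 + $0.42 + $1.62 + $20.06 = $22.89

$22.89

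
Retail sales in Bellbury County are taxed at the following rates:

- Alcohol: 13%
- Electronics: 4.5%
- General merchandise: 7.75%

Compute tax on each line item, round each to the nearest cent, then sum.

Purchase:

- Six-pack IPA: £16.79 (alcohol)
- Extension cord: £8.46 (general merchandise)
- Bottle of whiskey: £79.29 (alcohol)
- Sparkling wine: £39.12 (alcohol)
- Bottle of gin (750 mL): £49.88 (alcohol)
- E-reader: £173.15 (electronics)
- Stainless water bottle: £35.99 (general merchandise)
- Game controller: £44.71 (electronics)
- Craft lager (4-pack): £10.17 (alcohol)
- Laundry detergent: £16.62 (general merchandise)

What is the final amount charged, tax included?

£514.10

Six-pack IPA £16.79: alcohol → 13% → £2.18
Extension cord £8.46: general merchandise → 7.75% → £0.66
Bottle of whiskey £79.29: alcohol → 13% → £10.31
Sparkling wine £39.12: alcohol → 13% → £5.09
Bottle of gin (750 mL) £49.88: alcohol → 13% → £6.48
E-reader £173.15: electronics → 4.5% → £7.79
Stainless water bottle £35.99: general merchandise → 7.75% → £2.79
Game controller £44.71: electronics → 4.5% → £2.01
Craft lager (4-pack) £10.17: alcohol → 13% → £1.32
Laundry detergent £16.62: general merchandise → 7.75% → £1.29
Subtotal = £474.18; tax = £39.92; total due = £514.10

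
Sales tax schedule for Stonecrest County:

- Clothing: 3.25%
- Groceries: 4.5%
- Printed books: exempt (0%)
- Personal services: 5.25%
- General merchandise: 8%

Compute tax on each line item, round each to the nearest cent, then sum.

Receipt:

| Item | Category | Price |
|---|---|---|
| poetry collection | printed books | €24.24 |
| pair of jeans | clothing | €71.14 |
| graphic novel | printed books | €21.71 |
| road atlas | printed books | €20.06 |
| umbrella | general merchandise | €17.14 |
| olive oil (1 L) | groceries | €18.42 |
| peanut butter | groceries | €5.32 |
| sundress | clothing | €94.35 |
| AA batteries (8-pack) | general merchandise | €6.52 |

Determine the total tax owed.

€8.34

Poetry collection €24.24: printed books → 0% → €0.00
Pair of jeans €71.14: clothing → 3.25% → €2.31
Graphic novel €21.71: printed books → 0% → €0.00
Road atlas €20.06: printed books → 0% → €0.00
Umbrella €17.14: general merchandise → 8% → €1.37
Olive oil (1 L) €18.42: groceries → 4.5% → €0.83
Peanut butter €5.32: groceries → 4.5% → €0.24
Sundress €94.35: clothing → 3.25% → €3.07
AA batteries (8-pack) €6.52: general merchandise → 8% → €0.52
Total tax = €2.31 + €1.37 + €0.83 + €0.24 + €3.07 + €0.52 = €8.34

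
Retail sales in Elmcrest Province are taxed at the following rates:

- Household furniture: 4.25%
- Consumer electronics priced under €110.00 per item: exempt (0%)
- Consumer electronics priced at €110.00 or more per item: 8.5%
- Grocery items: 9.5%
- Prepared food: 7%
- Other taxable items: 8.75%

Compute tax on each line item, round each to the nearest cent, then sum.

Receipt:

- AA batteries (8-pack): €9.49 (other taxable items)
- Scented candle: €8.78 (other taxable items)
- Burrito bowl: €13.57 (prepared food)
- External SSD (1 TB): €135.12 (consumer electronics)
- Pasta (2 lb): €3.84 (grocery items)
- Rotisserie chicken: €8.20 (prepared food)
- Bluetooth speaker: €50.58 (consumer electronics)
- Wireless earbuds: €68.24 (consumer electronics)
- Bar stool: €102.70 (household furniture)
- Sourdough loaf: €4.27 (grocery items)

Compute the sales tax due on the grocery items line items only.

Pasta (2 lb) €3.84: grocery items → 9.5% → €0.36
Sourdough loaf €4.27: grocery items → 9.5% → €0.41
Tax on grocery items = €0.36 + €0.41 = €0.77

€0.77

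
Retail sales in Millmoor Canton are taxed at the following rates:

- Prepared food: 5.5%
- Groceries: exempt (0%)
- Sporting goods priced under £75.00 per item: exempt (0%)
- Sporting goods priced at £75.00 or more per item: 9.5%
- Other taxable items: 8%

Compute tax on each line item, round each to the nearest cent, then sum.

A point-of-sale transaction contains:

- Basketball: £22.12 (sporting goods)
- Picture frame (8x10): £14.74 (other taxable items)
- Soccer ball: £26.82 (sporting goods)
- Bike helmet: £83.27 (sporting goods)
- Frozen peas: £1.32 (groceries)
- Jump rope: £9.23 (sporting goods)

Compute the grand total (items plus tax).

Basketball £22.12: sporting goods, under £75.00 → 0% → £0.00
Picture frame (8x10) £14.74: other taxable items → 8% → £1.18
Soccer ball £26.82: sporting goods, under £75.00 → 0% → £0.00
Bike helmet £83.27: sporting goods, £75.00 or more → 9.5% → £7.91
Frozen peas £1.32: groceries → 0% → £0.00
Jump rope £9.23: sporting goods, under £75.00 → 0% → £0.00
Subtotal = £157.50; tax = £9.09; total due = £166.59

£166.59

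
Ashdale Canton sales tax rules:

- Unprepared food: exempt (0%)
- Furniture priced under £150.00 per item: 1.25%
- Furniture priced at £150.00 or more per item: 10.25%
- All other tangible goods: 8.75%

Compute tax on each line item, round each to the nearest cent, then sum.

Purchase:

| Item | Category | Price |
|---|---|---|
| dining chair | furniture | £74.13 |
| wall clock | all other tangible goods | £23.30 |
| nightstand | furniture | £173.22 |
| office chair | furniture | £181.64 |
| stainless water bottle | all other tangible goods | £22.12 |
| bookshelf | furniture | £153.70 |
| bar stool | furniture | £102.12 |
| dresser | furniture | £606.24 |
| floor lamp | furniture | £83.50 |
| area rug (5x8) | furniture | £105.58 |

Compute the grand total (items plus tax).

Dining chair £74.13: furniture, under £150.00 → 1.25% → £0.93
Wall clock £23.30: all other tangible goods → 8.75% → £2.04
Nightstand £173.22: furniture, £150.00 or more → 10.25% → £17.76
Office chair £181.64: furniture, £150.00 or more → 10.25% → £18.62
Stainless water bottle £22.12: all other tangible goods → 8.75% → £1.94
Bookshelf £153.70: furniture, £150.00 or more → 10.25% → £15.75
Bar stool £102.12: furniture, under £150.00 → 1.25% → £1.28
Dresser £606.24: furniture, £150.00 or more → 10.25% → £62.14
Floor lamp £83.50: furniture, under £150.00 → 1.25% → £1.04
Area rug (5x8) £105.58: furniture, under £150.00 → 1.25% → £1.32
Subtotal = £1525.55; tax = £122.82; total due = £1648.37

£1648.37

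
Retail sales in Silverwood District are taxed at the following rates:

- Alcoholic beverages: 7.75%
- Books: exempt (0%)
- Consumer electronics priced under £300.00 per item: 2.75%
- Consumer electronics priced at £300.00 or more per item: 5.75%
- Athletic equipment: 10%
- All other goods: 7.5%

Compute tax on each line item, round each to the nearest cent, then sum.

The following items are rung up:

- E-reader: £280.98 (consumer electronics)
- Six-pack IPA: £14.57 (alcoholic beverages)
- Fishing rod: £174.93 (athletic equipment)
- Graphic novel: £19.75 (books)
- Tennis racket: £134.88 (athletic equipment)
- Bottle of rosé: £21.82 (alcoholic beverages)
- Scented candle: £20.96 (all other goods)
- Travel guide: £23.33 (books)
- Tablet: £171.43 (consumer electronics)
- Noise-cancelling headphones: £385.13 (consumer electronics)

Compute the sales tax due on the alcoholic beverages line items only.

Six-pack IPA £14.57: alcoholic beverages → 7.75% → £1.13
Bottle of rosé £21.82: alcoholic beverages → 7.75% → £1.69
Tax on alcoholic beverages = £1.13 + £1.69 = £2.82

£2.82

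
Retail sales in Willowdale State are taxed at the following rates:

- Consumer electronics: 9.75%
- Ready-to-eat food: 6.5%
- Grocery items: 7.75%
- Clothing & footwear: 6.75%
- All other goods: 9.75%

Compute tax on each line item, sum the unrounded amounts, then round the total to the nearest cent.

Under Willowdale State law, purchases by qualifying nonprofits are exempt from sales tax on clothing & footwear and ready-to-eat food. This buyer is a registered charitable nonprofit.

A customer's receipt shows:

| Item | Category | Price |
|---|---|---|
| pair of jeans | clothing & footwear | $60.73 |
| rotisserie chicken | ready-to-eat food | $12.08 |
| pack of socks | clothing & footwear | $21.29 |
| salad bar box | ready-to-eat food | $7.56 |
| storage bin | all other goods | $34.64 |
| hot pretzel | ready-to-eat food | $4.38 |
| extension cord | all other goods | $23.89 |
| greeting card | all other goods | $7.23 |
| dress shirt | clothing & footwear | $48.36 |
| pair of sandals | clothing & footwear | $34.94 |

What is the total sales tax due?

$6.41

Pair of jeans $60.73: clothing & footwear, buyer-exempt → 0% → $0.00
Rotisserie chicken $12.08: ready-to-eat food, buyer-exempt → 0% → $0.00
Pack of socks $21.29: clothing & footwear, buyer-exempt → 0% → $0.00
Salad bar box $7.56: ready-to-eat food, buyer-exempt → 0% → $0.00
Storage bin $34.64: all other goods → 9.75% → $3.3774
Hot pretzel $4.38: ready-to-eat food, buyer-exempt → 0% → $0.00
Extension cord $23.89: all other goods → 9.75% → $2.329275
Greeting card $7.23: all other goods → 9.75% → $0.704925
Dress shirt $48.36: clothing & footwear, buyer-exempt → 0% → $0.00
Pair of sandals $34.94: clothing & footwear, buyer-exempt → 0% → $0.00
Unrounded tax sum = $6.4116 → $6.41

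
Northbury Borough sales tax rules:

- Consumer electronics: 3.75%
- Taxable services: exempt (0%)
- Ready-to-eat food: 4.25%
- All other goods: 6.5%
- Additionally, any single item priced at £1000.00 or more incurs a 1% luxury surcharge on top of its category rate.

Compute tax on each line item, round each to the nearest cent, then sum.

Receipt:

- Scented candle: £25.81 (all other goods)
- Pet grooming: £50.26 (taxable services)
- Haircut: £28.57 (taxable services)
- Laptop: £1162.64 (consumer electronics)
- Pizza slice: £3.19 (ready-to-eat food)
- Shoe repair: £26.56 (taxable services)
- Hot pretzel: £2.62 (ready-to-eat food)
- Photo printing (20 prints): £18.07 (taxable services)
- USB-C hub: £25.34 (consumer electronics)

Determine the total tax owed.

Scented candle £25.81: all other goods → 6.5% → £1.68
Pet grooming £50.26: taxable services → 0% → £0.00
Haircut £28.57: taxable services → 0% → £0.00
Laptop £1162.64: consumer electronics → 3.75% + 1% surcharge = 4.75% → £55.23
Pizza slice £3.19: ready-to-eat food → 4.25% → £0.14
Shoe repair £26.56: taxable services → 0% → £0.00
Hot pretzel £2.62: ready-to-eat food → 4.25% → £0.11
Photo printing (20 prints) £18.07: taxable services → 0% → £0.00
USB-C hub £25.34: consumer electronics → 3.75% → £0.95
Total tax = £1.68 + £55.23 + £0.14 + £0.11 + £0.95 = £58.11

£58.11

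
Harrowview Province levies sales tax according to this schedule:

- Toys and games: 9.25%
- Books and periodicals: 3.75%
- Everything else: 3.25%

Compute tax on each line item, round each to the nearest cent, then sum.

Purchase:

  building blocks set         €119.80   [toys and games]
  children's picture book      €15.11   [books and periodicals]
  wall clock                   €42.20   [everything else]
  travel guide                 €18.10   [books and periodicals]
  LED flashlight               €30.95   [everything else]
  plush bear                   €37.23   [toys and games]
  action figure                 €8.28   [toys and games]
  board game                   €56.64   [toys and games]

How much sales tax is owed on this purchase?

€24.16

Building blocks set €119.80: toys and games → 9.25% → €11.08
Children's picture book €15.11: books and periodicals → 3.75% → €0.57
Wall clock €42.20: everything else → 3.25% → €1.37
Travel guide €18.10: books and periodicals → 3.75% → €0.68
LED flashlight €30.95: everything else → 3.25% → €1.01
Plush bear €37.23: toys and games → 9.25% → €3.44
Action figure €8.28: toys and games → 9.25% → €0.77
Board game €56.64: toys and games → 9.25% → €5.24
Total tax = €11.08 + €0.57 + €1.37 + €0.68 + €1.01 + €3.44 + €0.77 + €5.24 = €24.16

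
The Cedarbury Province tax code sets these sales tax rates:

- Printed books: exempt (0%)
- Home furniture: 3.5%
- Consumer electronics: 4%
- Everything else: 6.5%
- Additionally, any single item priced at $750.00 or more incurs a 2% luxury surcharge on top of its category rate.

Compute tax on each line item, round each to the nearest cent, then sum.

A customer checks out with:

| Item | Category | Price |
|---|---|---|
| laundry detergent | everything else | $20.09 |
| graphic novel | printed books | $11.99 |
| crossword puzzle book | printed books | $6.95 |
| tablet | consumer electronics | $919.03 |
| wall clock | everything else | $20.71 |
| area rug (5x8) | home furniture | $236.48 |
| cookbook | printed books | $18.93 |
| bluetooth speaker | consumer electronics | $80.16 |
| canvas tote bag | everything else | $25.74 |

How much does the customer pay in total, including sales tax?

Laundry detergent $20.09: everything else → 6.5% → $1.31
Graphic novel $11.99: printed books → 0% → $0.00
Crossword puzzle book $6.95: printed books → 0% → $0.00
Tablet $919.03: consumer electronics → 4% + 2% surcharge = 6% → $55.14
Wall clock $20.71: everything else → 6.5% → $1.35
Area rug (5x8) $236.48: home furniture → 3.5% → $8.28
Cookbook $18.93: printed books → 0% → $0.00
Bluetooth speaker $80.16: consumer electronics → 4% → $3.21
Canvas tote bag $25.74: everything else → 6.5% → $1.67
Subtotal = $1340.08; tax = $70.96; total due = $1411.04

$1411.04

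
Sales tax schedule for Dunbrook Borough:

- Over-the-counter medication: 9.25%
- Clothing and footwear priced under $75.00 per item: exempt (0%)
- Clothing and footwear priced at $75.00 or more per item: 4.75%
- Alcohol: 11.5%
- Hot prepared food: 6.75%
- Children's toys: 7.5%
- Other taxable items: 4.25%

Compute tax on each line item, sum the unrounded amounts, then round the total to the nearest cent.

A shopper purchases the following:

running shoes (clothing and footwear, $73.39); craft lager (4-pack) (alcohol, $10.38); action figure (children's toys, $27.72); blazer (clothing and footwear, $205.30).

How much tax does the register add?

Running shoes $73.39: clothing and footwear, under $75.00 → 0% → $0.00
Craft lager (4-pack) $10.38: alcohol → 11.5% → $1.1937
Action figure $27.72: children's toys → 7.5% → $2.079
Blazer $205.30: clothing and footwear, $75.00 or more → 4.75% → $9.75175
Unrounded tax sum = $13.02445 → $13.02

$13.02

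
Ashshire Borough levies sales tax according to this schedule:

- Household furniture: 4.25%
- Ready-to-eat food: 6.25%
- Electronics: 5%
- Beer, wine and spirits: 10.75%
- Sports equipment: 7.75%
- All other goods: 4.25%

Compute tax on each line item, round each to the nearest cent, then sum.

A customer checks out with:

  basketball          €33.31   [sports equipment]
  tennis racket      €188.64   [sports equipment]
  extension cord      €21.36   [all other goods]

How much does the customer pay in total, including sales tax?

€261.42

Basketball €33.31: sports equipment → 7.75% → €2.58
Tennis racket €188.64: sports equipment → 7.75% → €14.62
Extension cord €21.36: all other goods → 4.25% → €0.91
Subtotal = €243.31; tax = €18.11; total due = €261.42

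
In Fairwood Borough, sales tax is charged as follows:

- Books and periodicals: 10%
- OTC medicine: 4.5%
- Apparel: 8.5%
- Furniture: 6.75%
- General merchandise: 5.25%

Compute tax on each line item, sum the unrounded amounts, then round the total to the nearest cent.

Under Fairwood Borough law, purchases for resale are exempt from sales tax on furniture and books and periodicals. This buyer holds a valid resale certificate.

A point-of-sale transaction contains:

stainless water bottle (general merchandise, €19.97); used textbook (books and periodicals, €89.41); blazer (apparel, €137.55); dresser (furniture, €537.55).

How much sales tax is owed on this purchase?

Stainless water bottle €19.97: general merchandise → 5.25% → €1.048425
Used textbook €89.41: books and periodicals, buyer-exempt → 0% → €0.00
Blazer €137.55: apparel → 8.5% → €11.69175
Dresser €537.55: furniture, buyer-exempt → 0% → €0.00
Unrounded tax sum = €12.740175 → €12.74

€12.74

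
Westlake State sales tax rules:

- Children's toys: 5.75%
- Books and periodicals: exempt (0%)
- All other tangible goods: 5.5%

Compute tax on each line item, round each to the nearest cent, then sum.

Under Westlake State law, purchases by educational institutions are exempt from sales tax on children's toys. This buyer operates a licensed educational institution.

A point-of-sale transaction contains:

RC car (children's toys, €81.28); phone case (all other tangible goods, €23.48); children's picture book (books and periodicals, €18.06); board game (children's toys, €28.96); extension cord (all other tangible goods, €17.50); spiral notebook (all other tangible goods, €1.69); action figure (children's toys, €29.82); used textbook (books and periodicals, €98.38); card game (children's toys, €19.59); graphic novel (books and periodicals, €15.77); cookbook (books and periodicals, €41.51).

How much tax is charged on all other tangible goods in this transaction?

€2.34

Phone case €23.48: all other tangible goods → 5.5% → €1.29
Extension cord €17.50: all other tangible goods → 5.5% → €0.96
Spiral notebook €1.69: all other tangible goods → 5.5% → €0.09
Tax on all other tangible goods = €1.29 + €0.96 + €0.09 = €2.34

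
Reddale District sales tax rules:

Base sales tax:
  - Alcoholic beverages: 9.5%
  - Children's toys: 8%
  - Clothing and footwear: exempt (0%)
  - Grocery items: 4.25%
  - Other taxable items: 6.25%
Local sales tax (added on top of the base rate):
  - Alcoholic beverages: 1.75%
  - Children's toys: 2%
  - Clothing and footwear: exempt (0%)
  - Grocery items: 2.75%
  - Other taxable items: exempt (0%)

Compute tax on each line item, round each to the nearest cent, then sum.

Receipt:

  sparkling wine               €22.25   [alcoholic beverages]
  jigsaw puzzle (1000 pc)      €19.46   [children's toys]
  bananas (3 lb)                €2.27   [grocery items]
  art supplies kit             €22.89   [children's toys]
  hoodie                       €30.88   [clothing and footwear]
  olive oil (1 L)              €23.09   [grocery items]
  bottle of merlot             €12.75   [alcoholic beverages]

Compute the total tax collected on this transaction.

€9.95

Sparkling wine €22.25: alcoholic beverages → 9.5% + 1.75% local = 11.25% → €2.50
Jigsaw puzzle (1000 pc) €19.46: children's toys → 8% + 2% local = 10% → €1.95
Bananas (3 lb) €2.27: grocery items → 4.25% + 2.75% local = 7% → €0.16
Art supplies kit €22.89: children's toys → 8% + 2% local = 10% → €2.29
Hoodie €30.88: clothing and footwear → 0% + 0% local = 0% → €0.00
Olive oil (1 L) €23.09: grocery items → 4.25% + 2.75% local = 7% → €1.62
Bottle of merlot €12.75: alcoholic beverages → 9.5% + 1.75% local = 11.25% → €1.43
Total tax = €2.50 + €1.95 + €0.16 + €2.29 + €1.62 + €1.43 = €9.95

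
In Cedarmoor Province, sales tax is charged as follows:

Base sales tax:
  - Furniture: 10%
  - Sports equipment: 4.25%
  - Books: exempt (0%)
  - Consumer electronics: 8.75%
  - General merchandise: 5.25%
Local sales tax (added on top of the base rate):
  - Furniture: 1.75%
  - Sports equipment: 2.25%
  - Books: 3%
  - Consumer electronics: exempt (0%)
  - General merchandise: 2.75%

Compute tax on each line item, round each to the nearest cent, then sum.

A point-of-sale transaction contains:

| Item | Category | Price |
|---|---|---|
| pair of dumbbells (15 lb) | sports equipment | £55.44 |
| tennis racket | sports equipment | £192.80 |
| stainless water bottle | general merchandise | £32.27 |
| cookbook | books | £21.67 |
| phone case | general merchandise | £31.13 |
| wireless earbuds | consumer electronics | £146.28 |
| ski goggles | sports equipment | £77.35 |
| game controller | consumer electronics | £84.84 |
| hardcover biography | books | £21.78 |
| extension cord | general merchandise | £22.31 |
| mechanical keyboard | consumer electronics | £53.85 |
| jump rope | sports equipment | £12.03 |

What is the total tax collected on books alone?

£1.30

Cookbook £21.67: books → 0% + 3% local = 3% → £0.65
Hardcover biography £21.78: books → 0% + 3% local = 3% → £0.65
Tax on books = £0.65 + £0.65 = £1.30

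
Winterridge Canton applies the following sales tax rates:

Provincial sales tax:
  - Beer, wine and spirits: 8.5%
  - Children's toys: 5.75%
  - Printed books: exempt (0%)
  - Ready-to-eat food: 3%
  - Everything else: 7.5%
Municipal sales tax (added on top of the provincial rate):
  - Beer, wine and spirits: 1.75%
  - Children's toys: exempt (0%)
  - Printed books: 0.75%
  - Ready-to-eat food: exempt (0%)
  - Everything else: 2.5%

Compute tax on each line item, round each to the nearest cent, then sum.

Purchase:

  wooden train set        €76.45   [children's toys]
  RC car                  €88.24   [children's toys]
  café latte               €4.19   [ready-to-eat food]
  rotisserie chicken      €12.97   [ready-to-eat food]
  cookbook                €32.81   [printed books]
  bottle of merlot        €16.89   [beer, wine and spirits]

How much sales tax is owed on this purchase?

€11.97

Wooden train set €76.45: children's toys → 5.75% + 0% municipal = 5.75% → €4.40
RC car €88.24: children's toys → 5.75% + 0% municipal = 5.75% → €5.07
Café latte €4.19: ready-to-eat food → 3% + 0% municipal = 3% → €0.13
Rotisserie chicken €12.97: ready-to-eat food → 3% + 0% municipal = 3% → €0.39
Cookbook €32.81: printed books → 0% + 0.75% municipal = 0.75% → €0.25
Bottle of merlot €16.89: beer, wine and spirits → 8.5% + 1.75% municipal = 10.25% → €1.73
Total tax = €4.40 + €5.07 + €0.13 + €0.39 + €0.25 + €1.73 = €11.97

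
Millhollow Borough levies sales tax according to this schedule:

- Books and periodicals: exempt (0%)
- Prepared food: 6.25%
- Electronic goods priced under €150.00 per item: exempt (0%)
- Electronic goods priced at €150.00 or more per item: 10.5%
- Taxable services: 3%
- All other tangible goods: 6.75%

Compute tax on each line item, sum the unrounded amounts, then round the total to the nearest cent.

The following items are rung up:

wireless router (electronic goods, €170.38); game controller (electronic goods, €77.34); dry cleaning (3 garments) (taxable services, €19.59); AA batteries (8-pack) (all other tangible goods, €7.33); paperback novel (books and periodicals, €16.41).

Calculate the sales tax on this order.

€18.97

Wireless router €170.38: electronic goods, €150.00 or more → 10.5% → €17.8899
Game controller €77.34: electronic goods, under €150.00 → 0% → €0.00
Dry cleaning (3 garments) €19.59: taxable services → 3% → €0.5877
AA batteries (8-pack) €7.33: all other tangible goods → 6.75% → €0.494775
Paperback novel €16.41: books and periodicals → 0% → €0.00
Unrounded tax sum = €18.972375 → €18.97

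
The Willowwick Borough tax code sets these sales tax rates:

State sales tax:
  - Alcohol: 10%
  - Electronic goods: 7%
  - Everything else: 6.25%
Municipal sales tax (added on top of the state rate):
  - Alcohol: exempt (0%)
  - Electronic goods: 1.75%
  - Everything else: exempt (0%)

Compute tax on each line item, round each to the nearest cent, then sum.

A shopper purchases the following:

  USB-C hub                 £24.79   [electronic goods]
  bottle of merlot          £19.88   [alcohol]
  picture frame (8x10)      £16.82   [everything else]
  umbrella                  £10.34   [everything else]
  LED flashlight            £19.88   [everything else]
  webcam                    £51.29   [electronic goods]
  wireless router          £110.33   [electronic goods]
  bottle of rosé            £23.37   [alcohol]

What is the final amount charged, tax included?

USB-C hub £24.79: electronic goods → 7% + 1.75% municipal = 8.75% → £2.17
Bottle of merlot £19.88: alcohol → 10% + 0% municipal = 10% → £1.99
Picture frame (8x10) £16.82: everything else → 6.25% + 0% municipal = 6.25% → £1.05
Umbrella £10.34: everything else → 6.25% + 0% municipal = 6.25% → £0.65
LED flashlight £19.88: everything else → 6.25% + 0% municipal = 6.25% → £1.24
Webcam £51.29: electronic goods → 7% + 1.75% municipal = 8.75% → £4.49
Wireless router £110.33: electronic goods → 7% + 1.75% municipal = 8.75% → £9.65
Bottle of rosé £23.37: alcohol → 10% + 0% municipal = 10% → £2.34
Subtotal = £276.70; tax = £23.58; total due = £300.28

£300.28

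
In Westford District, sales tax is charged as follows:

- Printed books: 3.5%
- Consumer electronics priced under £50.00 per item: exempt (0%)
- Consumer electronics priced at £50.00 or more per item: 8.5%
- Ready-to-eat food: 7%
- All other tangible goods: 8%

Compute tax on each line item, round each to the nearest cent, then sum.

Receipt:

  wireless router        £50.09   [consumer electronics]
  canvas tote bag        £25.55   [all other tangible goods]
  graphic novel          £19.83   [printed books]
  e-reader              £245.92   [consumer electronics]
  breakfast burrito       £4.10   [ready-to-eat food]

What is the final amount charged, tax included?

Wireless router £50.09: consumer electronics, £50.00 or more → 8.5% → £4.26
Canvas tote bag £25.55: all other tangible goods → 8% → £2.04
Graphic novel £19.83: printed books → 3.5% → £0.69
E-reader £245.92: consumer electronics, £50.00 or more → 8.5% → £20.90
Breakfast burrito £4.10: ready-to-eat food → 7% → £0.29
Subtotal = £345.49; tax = £28.18; total due = £373.67

£373.67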